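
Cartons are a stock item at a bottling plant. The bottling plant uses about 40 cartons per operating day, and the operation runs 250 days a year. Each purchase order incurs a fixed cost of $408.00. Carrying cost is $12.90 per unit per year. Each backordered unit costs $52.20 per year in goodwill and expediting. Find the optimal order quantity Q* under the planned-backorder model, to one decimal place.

Annual demand D = 40 × 250 = 10,000.
With planned backorders, Q* = √(2DS/H) · √((H+B)/B).
√(2DS/H) = √(2 × 10,000 × 408 / 12.9) = 795.335.
√((H+B)/B) = √((12.9+52.2)/52.2) = 1.1167.
Q* ≈ 888.189.

Q* ≈ 888.2 cartons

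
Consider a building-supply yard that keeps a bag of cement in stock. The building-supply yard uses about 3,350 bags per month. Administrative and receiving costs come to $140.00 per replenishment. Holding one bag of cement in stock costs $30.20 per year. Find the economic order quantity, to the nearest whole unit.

Annual demand D = 3,350 × 12 = 40,200.
EOQ = √(2DS / H) = √(2 × 40,200 × 140 / 30.2).
= √(11,256,000 / 30.2) = √372,715.2318 ≈ 610.504.

Q* ≈ 611 bags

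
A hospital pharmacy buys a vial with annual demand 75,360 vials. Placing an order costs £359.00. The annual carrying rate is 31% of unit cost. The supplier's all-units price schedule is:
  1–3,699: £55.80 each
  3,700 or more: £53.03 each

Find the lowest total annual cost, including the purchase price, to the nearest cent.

TC* ≈ £4,034,065.46

Holding cost per unit per year at price C is H = 0.31·C.
For each price level, check whether its EOQ is feasible; otherwise the best quantity at that price is the breakpoint.
EOQ at £55.80 = 1768.6 (feasible in tier 1): TC = 75,360×£55.80 + (75,360/1768.6)×359 + (1768.6/2)×0.31×£55.80 = £4,235,681.60.
EOQ at £53.03 = 1814.2 < 3700, so use break Q=3700: TC = 75,360×£53.03 + (75,360/3700.0)×359 + (3700.0/2)×0.31×£53.03 = £4,034,065.46.
Lowest total cost among the candidates is at Q = 3700.0.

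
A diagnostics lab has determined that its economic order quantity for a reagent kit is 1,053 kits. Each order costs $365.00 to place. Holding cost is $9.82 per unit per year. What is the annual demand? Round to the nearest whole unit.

D ≈ 14,916 kits per year

Squaring Q* = √(2DS/H) gives Q*² = 2DS/H.
From Q* = √(2DS/H): D = Q*²H / (2S) = 1,053² × 9.82 / (2 × 365) = 14915.759.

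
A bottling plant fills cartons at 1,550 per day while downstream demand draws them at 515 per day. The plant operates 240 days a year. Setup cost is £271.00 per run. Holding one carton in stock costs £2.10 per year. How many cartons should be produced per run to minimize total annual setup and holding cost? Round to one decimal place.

Annual demand D = 515 × 240 = 123,600.
Production build-up factor (1 − d/p) = 1 − 515/1,550 = 0.6677.
Q* = √(2DS / (H(1 − d/p))) = √(2 × 123,600 × 271 / (2.1 × 0.6677)).
= √(66,991,200 / 1.4023) ≈ 6911.860.

Q* ≈ 6,911.9 cartons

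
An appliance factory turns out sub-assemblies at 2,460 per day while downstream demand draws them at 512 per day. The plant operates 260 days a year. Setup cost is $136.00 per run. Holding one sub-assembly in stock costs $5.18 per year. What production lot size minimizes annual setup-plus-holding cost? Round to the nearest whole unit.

Annual demand D = 512 × 260 = 133,120.
Production build-up factor (1 − d/p) = 1 − 512/2,460 = 0.7919.
Q* = √(2DS / (H(1 − d/p))) = √(2 × 133,120 × 136 / (5.18 × 0.7919)).
= √(36,208,640 / 4.1019) ≈ 2971.080.

Q* ≈ 2,971 sub-assemblies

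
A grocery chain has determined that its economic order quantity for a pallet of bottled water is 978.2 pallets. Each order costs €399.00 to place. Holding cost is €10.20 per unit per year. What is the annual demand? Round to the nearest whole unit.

The basic EOQ model gives Q* = √(2DS/H); rearrange for the unknown.
From Q* = √(2DS/H): D = Q*²H / (2S) = 978.2² × 10.2 / (2 × 399) = 12230.736.

D ≈ 12,231 pallets per year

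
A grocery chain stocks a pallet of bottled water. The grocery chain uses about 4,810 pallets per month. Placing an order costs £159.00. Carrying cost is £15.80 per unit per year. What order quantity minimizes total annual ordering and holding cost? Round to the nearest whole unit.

Q* ≈ 1,078 pallets

Annual demand D = 4,810 × 12 = 57,720.
EOQ = √(2DS / H) = √(2 × 57,720 × 159 / 15.8).
= √(18,354,960 / 15.8) = √1,161,706.3291 ≈ 1077.825.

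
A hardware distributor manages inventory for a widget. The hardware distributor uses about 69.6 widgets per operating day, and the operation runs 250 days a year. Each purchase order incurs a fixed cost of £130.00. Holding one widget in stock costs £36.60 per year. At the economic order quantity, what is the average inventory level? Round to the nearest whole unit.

Average inventory ≈ 176 widgets

Annual demand D = 69.6 × 250 = 17,400.
The optimal lot size = √(2DS/H) = √(2 × 17,400 × 130 / 36.6) ≈ 351.58.
Average inventory = Q*/2 ≈ 351.58 / 2 = 175.789.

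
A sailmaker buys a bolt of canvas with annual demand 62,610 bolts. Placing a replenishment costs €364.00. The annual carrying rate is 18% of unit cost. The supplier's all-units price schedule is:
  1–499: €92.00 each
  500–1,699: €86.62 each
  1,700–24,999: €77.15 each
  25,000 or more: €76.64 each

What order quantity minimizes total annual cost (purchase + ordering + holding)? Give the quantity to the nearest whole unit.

Holding cost per unit per year at price C is H = 0.18·C.
For each price level, check whether its EOQ is feasible; otherwise the best quantity at that price is the breakpoint.
Tier 1 (€92.00): EOQ = 1659.0 exceeds tier's upper bound 499, so this tier is dominated.
Tier 2 (€86.62): EOQ = 1709.8 exceeds tier's upper bound 1699, so this tier is dominated.
EOQ at €77.15 = 1811.7 (feasible in tier 3): TC = 62,610×€77.15 + (62,610/1811.7)×364 + (1811.7/2)×0.18×€77.15 = €4,855,520.41.
EOQ at €76.64 = 1817.7 < 25000, so use break Q=25000: TC = 62,610×€76.64 + (62,610/25000.0)×364 + (25000.0/2)×0.18×€76.64 = €4,971,782.00.
Lowest total cost is €4,855,520.41 at Q = 1811.7.

Q* ≈ 1,812 bolts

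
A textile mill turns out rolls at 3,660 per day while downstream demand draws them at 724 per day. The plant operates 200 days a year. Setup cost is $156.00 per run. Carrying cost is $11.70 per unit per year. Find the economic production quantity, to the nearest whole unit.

Annual demand D = 724 × 200 = 144,800.
Production build-up factor (1 − d/p) = 1 − 724/3,660 = 0.8022.
Q* = √(2DS / (H(1 − d/p))) = √(2 × 144,800 × 156 / (11.7 × 0.8022)).
= √(45,177,600 / 9.3856) ≈ 2193.972.

Q* ≈ 2,194 rolls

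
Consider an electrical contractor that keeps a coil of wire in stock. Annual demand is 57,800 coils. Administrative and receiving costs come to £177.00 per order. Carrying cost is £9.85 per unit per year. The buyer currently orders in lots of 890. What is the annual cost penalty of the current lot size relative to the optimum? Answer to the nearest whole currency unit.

Extra cost ≈ £1,682 per year

EOQ = √(2DS/H) = √(2 × 57,800 × 177 / 9.85) ≈ 1441.28.
Cost at Q* = (D/Q*)S + (Q*/2)H = √(2DSH) ≈ £14,196.58.
Cost at Q = 890: (57,800/890)×177 + (890/2)×9.85 = £11,495.06 + £4,383.25 = £15,878.31.
Excess = £15,878.31 − £14,196.58 = £1,681.73.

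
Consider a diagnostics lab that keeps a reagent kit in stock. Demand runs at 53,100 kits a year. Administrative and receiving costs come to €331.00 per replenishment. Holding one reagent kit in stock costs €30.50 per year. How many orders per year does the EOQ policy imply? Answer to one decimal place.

EOQ = √(2DS/H) = √(2 × 53,100 × 331 / 30.5) ≈ 1073.56.
Orders per year = D / Q* = 53,100 / 1073.56 ≈ 49.462.

N ≈ 49.5 orders per year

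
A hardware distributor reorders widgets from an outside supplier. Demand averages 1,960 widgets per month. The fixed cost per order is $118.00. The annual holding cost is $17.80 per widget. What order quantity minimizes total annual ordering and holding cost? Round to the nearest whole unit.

Annual demand D = 1,960 × 12 = 23,520.
EOQ = √(2DS / H) = √(2 × 23,520 × 118 / 17.8).
= √(5,550,720 / 17.8) = √311,838.2022 ≈ 558.425.

Q* ≈ 558 widgets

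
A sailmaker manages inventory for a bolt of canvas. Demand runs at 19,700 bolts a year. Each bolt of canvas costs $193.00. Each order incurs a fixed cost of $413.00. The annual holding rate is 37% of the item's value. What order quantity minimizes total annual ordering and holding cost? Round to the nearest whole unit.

Q* ≈ 477 bolts

Holding cost H = 0.37 × $193.00 = $71.4100 per unit per year.
EOQ = √(2DS / H) = √(2 × 19,700 × 413 / 71.41).
= √(16,272,200 / 71.41) = √227,870.0462 ≈ 477.357.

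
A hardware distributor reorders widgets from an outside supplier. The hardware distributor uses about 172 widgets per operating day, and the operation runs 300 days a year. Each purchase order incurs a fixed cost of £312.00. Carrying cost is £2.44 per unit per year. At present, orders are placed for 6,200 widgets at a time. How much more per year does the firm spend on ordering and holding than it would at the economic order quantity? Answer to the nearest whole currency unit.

Annual demand D = 172 × 300 = 51,600.
EOQ = √(2DS/H) = √(2 × 51,600 × 312 / 2.44) ≈ 3632.64.
Cost at Q* = (D/Q*)S + (Q*/2)H = √(2DSH) ≈ £8,863.64.
Cost at Q = 6,200: (51,600/6,200)×312 + (6,200/2)×2.44 = £2,596.65 + £7,564.00 = £10,160.65.
Excess = £10,160.65 − £8,863.64 = £1,297.01.

Extra cost ≈ £1,297 per year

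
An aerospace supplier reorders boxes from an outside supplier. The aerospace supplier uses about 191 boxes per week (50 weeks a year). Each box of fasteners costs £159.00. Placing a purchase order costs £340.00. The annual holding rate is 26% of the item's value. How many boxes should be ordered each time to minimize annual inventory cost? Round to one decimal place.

Annual demand D = 191 × 50 = 9,550.
Holding cost H = 0.26 × £159.00 = £41.3400 per unit per year.
EOQ = √(2DS / H) = √(2 × 9,550 × 340 / 41.34).
= √(6,494,000 / 41.34) = √157,087.5665 ≈ 396.343.

Q* ≈ 396.3 boxes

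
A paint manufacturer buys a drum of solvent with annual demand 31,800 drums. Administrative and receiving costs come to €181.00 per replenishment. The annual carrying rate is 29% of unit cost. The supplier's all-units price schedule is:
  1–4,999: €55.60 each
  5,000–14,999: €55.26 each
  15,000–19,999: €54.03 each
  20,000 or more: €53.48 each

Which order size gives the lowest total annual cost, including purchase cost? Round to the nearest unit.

Q* ≈ 845 drums

Holding cost per unit per year at price C is H = 0.29·C.
For each price level, check whether its EOQ is feasible; otherwise the best quantity at that price is the breakpoint.
EOQ at €55.60 = 845.0 (feasible in tier 1): TC = 31,800×€55.60 + (31,800/845.0)×181 + (845.0/2)×0.29×€55.60 = €1,781,703.99.
EOQ at €55.26 = 847.5 < 5000, so use break Q=5000: TC = 31,800×€55.26 + (31,800/5000.0)×181 + (5000.0/2)×0.29×€55.26 = €1,798,482.66.
EOQ at €54.03 = 857.1 < 15000, so use break Q=15000: TC = 31,800×€54.03 + (31,800/15000.0)×181 + (15000.0/2)×0.29×€54.03 = €1,836,052.97.
EOQ at €53.48 = 861.5 < 20000, so use break Q=20000: TC = 31,800×€53.48 + (31,800/20000.0)×181 + (20000.0/2)×0.29×€53.48 = €1,856,043.79.
Lowest total cost is €1,781,703.99 at Q = 845.0.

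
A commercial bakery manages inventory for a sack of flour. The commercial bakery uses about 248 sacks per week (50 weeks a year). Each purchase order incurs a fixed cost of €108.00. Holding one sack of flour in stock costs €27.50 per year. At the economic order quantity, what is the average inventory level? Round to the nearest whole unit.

Average inventory ≈ 156 sacks

Annual demand D = 248 × 50 = 12,400.
The optimal lot size = √(2DS/H) = √(2 × 12,400 × 108 / 27.5) ≈ 312.08.
Average inventory = Q*/2 ≈ 312.08 / 2 = 156.042.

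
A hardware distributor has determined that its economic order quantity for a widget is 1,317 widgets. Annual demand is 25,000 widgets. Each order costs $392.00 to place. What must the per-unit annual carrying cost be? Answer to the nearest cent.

H ≈ $11.30

Squaring Q* = √(2DS/H) gives Q*² = 2DS/H.
From Q* = √(2DS/H): H = 2DS / Q*² = 2 × 25,000 × 392 / 1,317² = 11.3002.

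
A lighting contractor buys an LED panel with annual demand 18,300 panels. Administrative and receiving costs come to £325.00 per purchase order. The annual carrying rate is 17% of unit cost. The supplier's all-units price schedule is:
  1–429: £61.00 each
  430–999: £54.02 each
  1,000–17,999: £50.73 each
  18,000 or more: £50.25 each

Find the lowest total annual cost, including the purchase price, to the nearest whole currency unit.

TC* ≈ £938,487

Holding cost per unit per year at price C is H = 0.17·C.
For each price level, check whether its EOQ is feasible; otherwise the best quantity at that price is the breakpoint.
Tier 1 (£61.00): EOQ = 1071.0 exceeds tier's upper bound 429, so this tier is dominated.
Tier 2 (£54.02): EOQ = 1138.1 exceeds tier's upper bound 999, so this tier is dominated.
EOQ at £50.73 = 1174.4 (feasible in tier 3): TC = 18,300×£50.73 + (18,300/1174.4)×325 + (1174.4/2)×0.17×£50.73 = £938,487.36.
EOQ at £50.25 = 1180.0 < 18000, so use break Q=18000: TC = 18,300×£50.25 + (18,300/18000.0)×325 + (18000.0/2)×0.17×£50.25 = £996,787.92.
Lowest total cost among the candidates is at Q = 1174.4.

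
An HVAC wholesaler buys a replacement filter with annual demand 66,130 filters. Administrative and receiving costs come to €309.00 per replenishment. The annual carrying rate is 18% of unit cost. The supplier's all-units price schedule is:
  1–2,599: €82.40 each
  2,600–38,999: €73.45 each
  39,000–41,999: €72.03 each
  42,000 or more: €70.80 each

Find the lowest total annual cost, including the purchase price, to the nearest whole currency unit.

Holding cost per unit per year at price C is H = 0.18·C.
Evaluate total cost at each tier's feasible EOQ or, if the EOQ is below the tier, at the tier's minimum quantity.
EOQ at €82.40 = 1659.9 (feasible in tier 1): TC = 66,130×€82.40 + (66,130/1659.9)×309 + (1659.9/2)×0.18×€82.40 = €5,473,732.30.
EOQ at €73.45 = 1758.2 < 2600, so use break Q=2600: TC = 66,130×€73.45 + (66,130/2600.0)×309 + (2600.0/2)×0.18×€73.45 = €4,882,295.10.
EOQ at €72.03 = 1775.4 < 39000, so use break Q=39000: TC = 66,130×€72.03 + (66,130/39000.0)×309 + (39000.0/2)×0.18×€72.03 = €5,016,693.15.
EOQ at €70.80 = 1790.8 < 42000, so use break Q=42000: TC = 66,130×€70.80 + (66,130/42000.0)×309 + (42000.0/2)×0.18×€70.80 = €4,950,114.53.
Lowest total cost among the candidates is at Q = 2600.0.

TC* ≈ €4,882,295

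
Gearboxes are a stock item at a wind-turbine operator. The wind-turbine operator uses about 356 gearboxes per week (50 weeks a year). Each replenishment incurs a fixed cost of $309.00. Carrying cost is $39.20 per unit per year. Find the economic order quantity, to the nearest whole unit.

Q* ≈ 530 gearboxes

Annual demand D = 356 × 50 = 17,800.
EOQ = √(2DS / H) = √(2 × 17,800 × 309 / 39.2).
= √(11,000,400 / 39.2) = √280,622.449 ≈ 529.738.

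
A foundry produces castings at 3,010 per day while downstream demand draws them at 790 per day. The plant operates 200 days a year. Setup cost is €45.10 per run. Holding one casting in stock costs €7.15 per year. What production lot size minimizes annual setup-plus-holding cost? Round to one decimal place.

Q* ≈ 1,643.9 castings

Annual demand D = 790 × 200 = 158,000.
Production build-up factor (1 − d/p) = 1 − 790/3,010 = 0.7375.
Q* = √(2DS / (H(1 − d/p))) = √(2 × 158,000 × 45.1 / (7.15 × 0.7375)).
= √(14,251,600 / 5.2734) ≈ 1643.938.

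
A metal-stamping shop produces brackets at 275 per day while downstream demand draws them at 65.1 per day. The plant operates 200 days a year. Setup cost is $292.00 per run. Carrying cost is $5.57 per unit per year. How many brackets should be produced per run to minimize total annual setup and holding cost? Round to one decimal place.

Annual demand D = 65.1 × 200 = 13,020.
Production build-up factor (1 − d/p) = 1 − 65.1/275 = 0.7633.
Q* = √(2DS / (H(1 − d/p))) = √(2 × 13,020 × 292 / (5.57 × 0.7633)).
= √(7,603,680 / 4.2514) ≈ 1337.348.

Q* ≈ 1,337.3 brackets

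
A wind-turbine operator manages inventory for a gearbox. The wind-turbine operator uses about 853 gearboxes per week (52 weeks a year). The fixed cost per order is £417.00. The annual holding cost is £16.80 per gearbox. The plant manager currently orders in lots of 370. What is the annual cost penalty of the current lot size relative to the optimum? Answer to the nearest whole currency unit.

Annual demand D = 853 × 52 = 44,356.
EOQ = √(2DS/H) = √(2 × 44,356 × 417 / 16.8) ≈ 1483.90.
Cost at Q* = (D/Q*)S + (Q*/2)H = √(2DSH) ≈ £24,929.52.
Cost at Q = 370: (44,356/370)×417 + (370/2)×16.8 = £49,990.41 + £3,108.00 = £53,098.41.
Excess = £53,098.41 − £24,929.52 = £28,168.89.

Extra cost ≈ £28,169 per year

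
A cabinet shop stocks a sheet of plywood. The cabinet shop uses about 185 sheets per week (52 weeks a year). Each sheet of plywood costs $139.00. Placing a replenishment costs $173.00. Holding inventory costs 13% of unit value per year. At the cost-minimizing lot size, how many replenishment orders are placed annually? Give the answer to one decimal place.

Annual demand D = 185 × 52 = 9,620.
Holding cost H = 0.13 × $139.00 = $18.0700 per unit per year.
EOQ = √(2DS/H) = √(2 × 9,620 × 173 / 18.07) ≈ 429.19.
Orders per year = D / Q* = 9,620 / 429.19 ≈ 22.414.

N ≈ 22.4 orders per year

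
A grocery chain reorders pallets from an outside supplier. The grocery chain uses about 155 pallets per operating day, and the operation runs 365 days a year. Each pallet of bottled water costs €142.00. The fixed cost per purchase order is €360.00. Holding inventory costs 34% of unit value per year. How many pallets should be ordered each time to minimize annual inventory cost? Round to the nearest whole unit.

Annual demand D = 155 × 365 = 56,575.
Holding cost H = 0.34 × €142.00 = €48.2800 per unit per year.
EOQ = √(2DS / H) = √(2 × 56,575 × 360 / 48.28).
= √(40,734,000 / 48.28) = √843,703.3969 ≈ 918.533.

Q* ≈ 919 pallets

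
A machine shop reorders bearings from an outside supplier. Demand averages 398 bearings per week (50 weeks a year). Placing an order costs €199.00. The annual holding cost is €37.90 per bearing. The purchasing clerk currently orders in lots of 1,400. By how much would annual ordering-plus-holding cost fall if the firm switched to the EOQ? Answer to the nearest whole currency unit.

Annual demand D = 398 × 50 = 19,900.
EOQ = √(2DS/H) = √(2 × 19,900 × 199 / 37.9) ≈ 457.14.
Cost at Q* = (D/Q*)S + (Q*/2)H = √(2DSH) ≈ €17,325.58.
Cost at Q = 1,400: (19,900/1,400)×199 + (1,400/2)×37.9 = €2,828.64 + €26,530.00 = €29,358.64.
Excess = €29,358.64 − €17,325.58 = €12,033.07.

Extra cost ≈ €12,033 per year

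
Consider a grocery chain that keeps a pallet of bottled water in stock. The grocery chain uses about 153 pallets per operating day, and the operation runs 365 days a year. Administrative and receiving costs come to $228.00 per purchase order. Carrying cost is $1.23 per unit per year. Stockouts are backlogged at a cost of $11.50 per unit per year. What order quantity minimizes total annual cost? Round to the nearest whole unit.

Annual demand D = 153 × 365 = 55,845.
With planned backorders, Q* = √(2DS/H) · √((H+B)/B).
√(2DS/H) = √(2 × 55,845 × 228 / 1.23) = 4550.111.
√((H+B)/B) = √((1.23+11.5)/11.5) = 1.0521.
Q* ≈ 4787.263.

Q* ≈ 4,787 pallets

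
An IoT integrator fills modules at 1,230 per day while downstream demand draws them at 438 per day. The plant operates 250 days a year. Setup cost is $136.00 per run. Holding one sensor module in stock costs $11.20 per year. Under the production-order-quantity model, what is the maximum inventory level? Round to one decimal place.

I_max ≈ 1,308.6 modules

Annual demand D = 438 × 250 = 109,500.
Production build-up factor (1 − d/p) = 1 − 438/1,230 = 0.6439.
Q* = √(2DS / (H(1 − d/p))) = √(2 × 109,500 × 136 / (11.2 × 0.6439)).
= √(29,784,000 / 7.2117) ≈ 2032.228.
Maximum inventory = Q*(1 − d/p) = 2032.228 × 0.6439 ≈ 1308.557.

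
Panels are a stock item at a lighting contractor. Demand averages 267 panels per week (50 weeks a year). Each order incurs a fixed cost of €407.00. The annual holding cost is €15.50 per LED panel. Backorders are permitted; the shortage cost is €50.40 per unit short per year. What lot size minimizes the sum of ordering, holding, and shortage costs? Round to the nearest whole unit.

Q* ≈ 957 panels

Annual demand D = 267 × 50 = 13,350.
With planned backorders, Q* = √(2DS/H) · √((H+B)/B).
√(2DS/H) = √(2 × 13,350 × 407 / 15.5) = 837.311.
√((H+B)/B) = √((15.5+50.4)/50.4) = 1.1435.
Q* ≈ 957.446.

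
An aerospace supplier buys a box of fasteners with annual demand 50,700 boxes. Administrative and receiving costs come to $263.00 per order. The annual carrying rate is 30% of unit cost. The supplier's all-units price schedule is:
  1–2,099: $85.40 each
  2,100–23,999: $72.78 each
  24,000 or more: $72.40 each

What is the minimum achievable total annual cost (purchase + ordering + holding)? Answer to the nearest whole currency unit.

Holding cost per unit per year at price C is H = 0.30·C.
Evaluate total cost at each tier's feasible EOQ or, if the EOQ is below the tier, at the tier's minimum quantity.
EOQ at $85.40 = 1020.3 (feasible in tier 1): TC = 50,700×$85.40 + (50,700/1020.3)×263 + (1020.3/2)×0.30×$85.40 = $4,355,918.85.
EOQ at $72.78 = 1105.2 < 2100, so use break Q=2100: TC = 50,700×$72.78 + (50,700/2100.0)×263 + (2100.0/2)×0.30×$72.78 = $3,719,221.27.
EOQ at $72.40 = 1108.1 < 24000, so use break Q=24000: TC = 50,700×$72.40 + (50,700/24000.0)×263 + (24000.0/2)×0.30×$72.40 = $3,931,875.59.
Lowest total cost among the candidates is at Q = 2100.0.

TC* ≈ $3,719,221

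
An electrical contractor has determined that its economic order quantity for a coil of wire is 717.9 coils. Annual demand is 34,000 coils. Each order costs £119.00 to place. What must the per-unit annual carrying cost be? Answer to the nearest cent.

Invert the EOQ relation Q*² = 2DS/H.
From Q* = √(2DS/H): H = 2DS / Q*² = 2 × 34,000 × 119 / 717.9² = 15.7010.

H ≈ £15.70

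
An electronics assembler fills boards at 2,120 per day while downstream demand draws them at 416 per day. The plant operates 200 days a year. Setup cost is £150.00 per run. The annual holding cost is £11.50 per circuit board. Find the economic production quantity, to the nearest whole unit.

Annual demand D = 416 × 200 = 83,200.
Production build-up factor (1 − d/p) = 1 − 416/2,120 = 0.8038.
Q* = √(2DS / (H(1 − d/p))) = √(2 × 83,200 × 150 / (11.5 × 0.8038)).
= √(24,960,000 / 9.2434) ≈ 1643.261.

Q* ≈ 1,643 boards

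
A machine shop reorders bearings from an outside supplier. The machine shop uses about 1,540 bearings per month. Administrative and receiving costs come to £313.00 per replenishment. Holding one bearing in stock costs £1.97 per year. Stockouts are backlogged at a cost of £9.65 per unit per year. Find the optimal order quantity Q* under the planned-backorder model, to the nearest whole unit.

Q* ≈ 2,659 bearings

Annual demand D = 1,540 × 12 = 18,480.
With planned backorders, Q* = √(2DS/H) · √((H+B)/B).
√(2DS/H) = √(2 × 18,480 × 313 / 1.97) = 2423.288.
√((H+B)/B) = √((1.97+9.65)/9.65) = 1.0973.
Q* ≈ 2659.160.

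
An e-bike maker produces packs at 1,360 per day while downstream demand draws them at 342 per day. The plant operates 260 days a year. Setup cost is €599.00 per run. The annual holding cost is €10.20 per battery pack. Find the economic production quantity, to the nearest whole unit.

Q* ≈ 3,735 packs

Annual demand D = 342 × 260 = 88,920.
Production build-up factor (1 − d/p) = 1 − 342/1,360 = 0.7485.
Q* = √(2DS / (H(1 − d/p))) = √(2 × 88,920 × 599 / (10.2 × 0.7485)).
= √(106,526,160 / 7.635) ≈ 3735.284.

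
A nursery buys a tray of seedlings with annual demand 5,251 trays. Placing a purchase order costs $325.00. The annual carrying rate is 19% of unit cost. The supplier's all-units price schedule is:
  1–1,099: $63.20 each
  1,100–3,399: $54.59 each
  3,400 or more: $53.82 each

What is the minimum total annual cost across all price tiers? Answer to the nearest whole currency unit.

TC* ≈ $293,908

Holding cost per unit per year at price C is H = 0.19·C.
Candidates are each tier's EOQ (if it falls in that tier) and each price-break quantity.
EOQ at $63.20 = 533.1 (feasible in tier 1): TC = 5,251×$63.20 + (5,251/533.1)×325 + (533.1/2)×0.19×$63.20 = $338,265.16.
EOQ at $54.59 = 573.6 < 1100, so use break Q=1100: TC = 5,251×$54.59 + (5,251/1100.0)×325 + (1100.0/2)×0.19×$54.59 = $293,908.18.
EOQ at $53.82 = 577.7 < 3400, so use break Q=3400: TC = 5,251×$53.82 + (5,251/3400.0)×325 + (3400.0/2)×0.19×$53.82 = $300,494.61.
Lowest total cost among the candidates is at Q = 1100.0.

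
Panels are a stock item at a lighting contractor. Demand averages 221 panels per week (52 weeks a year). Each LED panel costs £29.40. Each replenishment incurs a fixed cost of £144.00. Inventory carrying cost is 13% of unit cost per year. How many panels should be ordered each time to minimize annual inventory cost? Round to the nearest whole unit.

Annual demand D = 221 × 52 = 11,492.
Holding cost H = 0.13 × £29.40 = £3.8220 per unit per year.
EOQ = √(2DS / H) = √(2 × 11,492 × 144 / 3.822).
= √(3,309,696 / 3.822) = √865,959.1837 ≈ 930.569.

Q* ≈ 931 panels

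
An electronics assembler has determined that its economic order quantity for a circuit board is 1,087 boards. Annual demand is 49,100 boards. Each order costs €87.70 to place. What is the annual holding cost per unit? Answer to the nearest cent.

Squaring Q* = √(2DS/H) gives Q*² = 2DS/H.
From Q* = √(2DS/H): H = 2DS / Q*² = 2 × 49,100 × 87.7 / 1,087² = 7.2887.

H ≈ €7.29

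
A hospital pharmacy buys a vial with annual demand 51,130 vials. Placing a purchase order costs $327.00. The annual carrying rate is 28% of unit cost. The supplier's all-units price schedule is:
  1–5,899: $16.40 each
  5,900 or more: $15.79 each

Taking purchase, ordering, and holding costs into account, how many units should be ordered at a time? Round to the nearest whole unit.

Holding cost per unit per year at price C is H = 0.28·C.
Candidates are each tier's EOQ (if it falls in that tier) and each price-break quantity.
EOQ at $16.40 = 2698.5 (feasible in tier 1): TC = 51,130×$16.40 + (51,130/2698.5)×327 + (2698.5/2)×0.28×$16.40 = $850,923.61.
EOQ at $15.79 = 2750.2 < 5900, so use break Q=5900: TC = 51,130×$15.79 + (51,130/5900.0)×327 + (5900.0/2)×0.28×$15.79 = $823,219.06.
Lowest total cost is $823,219.06 at Q = 5900.0.

Q* ≈ 5,900 vials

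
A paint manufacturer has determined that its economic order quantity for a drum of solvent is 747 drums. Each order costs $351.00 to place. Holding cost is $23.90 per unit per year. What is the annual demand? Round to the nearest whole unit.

D ≈ 18,998 drums per year

The basic EOQ model gives Q* = √(2DS/H); rearrange for the unknown.
From Q* = √(2DS/H): D = Q*²H / (2S) = 747² × 23.9 / (2 × 351) = 18997.742.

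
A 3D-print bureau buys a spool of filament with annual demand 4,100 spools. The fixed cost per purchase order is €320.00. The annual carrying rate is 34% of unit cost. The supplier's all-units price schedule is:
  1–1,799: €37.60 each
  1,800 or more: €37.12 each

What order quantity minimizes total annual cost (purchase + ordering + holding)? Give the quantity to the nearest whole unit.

Holding cost per unit per year at price C is H = 0.34·C.
Candidates are each tier's EOQ (if it falls in that tier) and each price-break quantity.
EOQ at €37.60 = 453.1 (feasible in tier 1): TC = 4,100×€37.60 + (4,100/453.1)×320 + (453.1/2)×0.34×€37.60 = €159,951.82.
EOQ at €37.12 = 456.0 < 1800, so use break Q=1800: TC = 4,100×€37.12 + (4,100/1800.0)×320 + (1800.0/2)×0.34×€37.12 = €164,279.61.
Lowest total cost is €159,951.82 at Q = 453.1.

Q* ≈ 453 spools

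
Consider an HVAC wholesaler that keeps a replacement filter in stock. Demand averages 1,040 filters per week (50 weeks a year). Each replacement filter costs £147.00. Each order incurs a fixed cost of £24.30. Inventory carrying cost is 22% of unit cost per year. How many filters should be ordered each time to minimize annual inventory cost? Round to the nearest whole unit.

Annual demand D = 1,040 × 50 = 52,000.
Holding cost H = 0.22 × £147.00 = £32.3400 per unit per year.
EOQ = √(2DS / H) = √(2 × 52,000 × 24.3 / 32.34).
= √(2,527,200 / 32.34) = √78,144.7124 ≈ 279.544.

Q* ≈ 280 filters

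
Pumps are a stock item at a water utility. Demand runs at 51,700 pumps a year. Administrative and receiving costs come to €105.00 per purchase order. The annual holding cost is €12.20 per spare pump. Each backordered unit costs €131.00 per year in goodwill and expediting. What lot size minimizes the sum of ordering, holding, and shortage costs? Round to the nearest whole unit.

Q* ≈ 986 pumps

With planned backorders, Q* = √(2DS/H) · √((H+B)/B).
√(2DS/H) = √(2 × 51,700 × 105 / 12.2) = 943.355.
√((H+B)/B) = √((12.2+131)/131) = 1.0455.
Q* ≈ 986.304.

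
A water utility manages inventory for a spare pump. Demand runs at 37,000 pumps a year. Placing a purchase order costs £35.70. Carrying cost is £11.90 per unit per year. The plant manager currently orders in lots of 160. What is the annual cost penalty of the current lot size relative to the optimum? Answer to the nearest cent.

Extra cost ≈ £3,600.72 per year

EOQ = √(2DS/H) = √(2 × 37,000 × 35.7 / 11.9) ≈ 471.17.
Cost at Q* = (D/Q*)S + (Q*/2)H = √(2DSH) ≈ £5,606.91.
Cost at Q = 160: (37,000/160)×35.7 + (160/2)×11.9 = £8,255.62 + £952.00 = £9,207.62.
Excess = £9,207.62 − £5,606.91 = £3,600.72.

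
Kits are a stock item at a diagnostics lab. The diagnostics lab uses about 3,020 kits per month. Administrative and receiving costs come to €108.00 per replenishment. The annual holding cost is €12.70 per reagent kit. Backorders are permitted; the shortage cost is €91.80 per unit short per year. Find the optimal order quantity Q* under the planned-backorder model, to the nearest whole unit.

Annual demand D = 3,020 × 12 = 36,240.
With planned backorders, Q* = √(2DS/H) · √((H+B)/B).
√(2DS/H) = √(2 × 36,240 × 108 / 12.7) = 785.089.
√((H+B)/B) = √((12.7+91.8)/91.8) = 1.0669.
Q* ≈ 837.637.

Q* ≈ 838 kits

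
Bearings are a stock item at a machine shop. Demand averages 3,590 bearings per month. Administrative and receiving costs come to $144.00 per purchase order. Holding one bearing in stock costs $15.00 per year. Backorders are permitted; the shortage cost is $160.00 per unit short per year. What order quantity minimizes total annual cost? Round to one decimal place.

Annual demand D = 3,590 × 12 = 43,080.
With planned backorders, Q* = √(2DS/H) · √((H+B)/B).
√(2DS/H) = √(2 × 43,080 × 144 / 15) = 909.470.
√((H+B)/B) = √((15+160)/160) = 1.0458.
Q* ≈ 951.147.

Q* ≈ 951.1 bearings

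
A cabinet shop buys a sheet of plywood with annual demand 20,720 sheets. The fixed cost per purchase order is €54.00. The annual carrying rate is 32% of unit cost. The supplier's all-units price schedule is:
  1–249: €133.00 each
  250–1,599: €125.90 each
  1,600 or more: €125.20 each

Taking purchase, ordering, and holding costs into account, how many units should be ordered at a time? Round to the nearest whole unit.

Q* ≈ 250 sheets

Holding cost per unit per year at price C is H = 0.32·C.
For each price level, check whether its EOQ is feasible; otherwise the best quantity at that price is the breakpoint.
EOQ at €133.00 = 229.3 (feasible in tier 1): TC = 20,720×€133.00 + (20,720/229.3)×54 + (229.3/2)×0.32×€133.00 = €2,765,519.05.
EOQ at €125.90 = 235.7 < 250, so use break Q=250: TC = 20,720×€125.90 + (20,720/250.0)×54 + (250.0/2)×0.32×€125.90 = €2,618,159.52.
EOQ at €125.20 = 236.3 < 1600, so use break Q=1600: TC = 20,720×€125.20 + (20,720/1600.0)×54 + (1600.0/2)×0.32×€125.20 = €2,626,894.50.
Lowest total cost is €2,618,159.52 at Q = 250.0.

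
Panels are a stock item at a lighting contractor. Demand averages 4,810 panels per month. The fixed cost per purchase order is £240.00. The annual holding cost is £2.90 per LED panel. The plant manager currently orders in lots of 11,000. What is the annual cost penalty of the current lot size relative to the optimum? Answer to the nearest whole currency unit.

Annual demand D = 4,810 × 12 = 57,720.
EOQ = √(2DS/H) = √(2 × 57,720 × 240 / 2.9) ≈ 3090.90.
Cost at Q* = (D/Q*)S + (Q*/2)H = √(2DSH) ≈ £8,963.61.
Cost at Q = 11,000: (57,720/11,000)×240 + (11,000/2)×2.9 = £1,259.35 + £15,950.00 = £17,209.35.
Excess = £17,209.35 − £8,963.61 = £8,245.74.

Extra cost ≈ £8,246 per year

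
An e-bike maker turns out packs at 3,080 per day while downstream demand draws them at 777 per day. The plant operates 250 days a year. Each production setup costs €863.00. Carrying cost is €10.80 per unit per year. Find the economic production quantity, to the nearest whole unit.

Q* ≈ 6,443 packs

Annual demand D = 777 × 250 = 194,250.
Production build-up factor (1 − d/p) = 1 − 777/3,080 = 0.7477.
Q* = √(2DS / (H(1 − d/p))) = √(2 × 194,250 × 863 / (10.8 × 0.7477)).
= √(335,275,500 / 8.0755) ≈ 6443.435.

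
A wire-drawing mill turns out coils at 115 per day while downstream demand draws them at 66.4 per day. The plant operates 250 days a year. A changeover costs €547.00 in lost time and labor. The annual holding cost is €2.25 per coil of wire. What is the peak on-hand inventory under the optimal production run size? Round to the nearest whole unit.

Annual demand D = 66.4 × 250 = 16,600.
Production build-up factor (1 − d/p) = 1 − 66.4/115 = 0.4226.
Q* = √(2DS / (H(1 − d/p))) = √(2 × 16,600 × 547 / (2.25 × 0.4226)).
= √(18,160,400 / 0.9509) ≈ 4370.209.
Maximum inventory = Q*(1 − d/p) = 4370.209 × 0.4226 ≈ 1846.888.

I_max ≈ 1,847 coils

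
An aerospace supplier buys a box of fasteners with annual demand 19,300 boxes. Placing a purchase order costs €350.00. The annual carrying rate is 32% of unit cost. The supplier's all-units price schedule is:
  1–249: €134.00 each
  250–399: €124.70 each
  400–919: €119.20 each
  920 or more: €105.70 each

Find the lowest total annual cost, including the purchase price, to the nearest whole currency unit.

Holding cost per unit per year at price C is H = 0.32·C.
Evaluate total cost at each tier's feasible EOQ or, if the EOQ is below the tier, at the tier's minimum quantity.
Tier 1 (€134.00): EOQ = 561.3 exceeds tier's upper bound 249, so this tier is dominated.
Tier 2 (€124.70): EOQ = 581.9 exceeds tier's upper bound 399, so this tier is dominated.
EOQ at €119.20 = 595.1 (feasible in tier 3): TC = 19,300×€119.20 + (19,300/595.1)×350 + (595.1/2)×0.32×€119.20 = €2,323,260.78.
EOQ at €105.70 = 632.0 < 920, so use break Q=920: TC = 19,300×€105.70 + (19,300/920.0)×350 + (920.0/2)×0.32×€105.70 = €2,062,911.43.
Lowest total cost among the candidates is at Q = 920.0.

TC* ≈ €2,062,911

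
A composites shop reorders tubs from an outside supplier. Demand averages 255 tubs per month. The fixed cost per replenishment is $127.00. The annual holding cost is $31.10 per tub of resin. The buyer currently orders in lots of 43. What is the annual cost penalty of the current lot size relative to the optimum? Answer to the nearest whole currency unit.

Extra cost ≈ $4,790 per year

Annual demand D = 255 × 12 = 3,060.
EOQ = √(2DS/H) = √(2 × 3,060 × 127 / 31.1) ≈ 158.09.
Cost at Q* = (D/Q*)S + (Q*/2)H = √(2DSH) ≈ $4,916.52.
Cost at Q = 43: (3,060/43)×127 + (43/2)×31.1 = $9,037.67 + $668.65 = $9,706.32.
Excess = $9,706.32 − $4,916.52 = $4,789.80.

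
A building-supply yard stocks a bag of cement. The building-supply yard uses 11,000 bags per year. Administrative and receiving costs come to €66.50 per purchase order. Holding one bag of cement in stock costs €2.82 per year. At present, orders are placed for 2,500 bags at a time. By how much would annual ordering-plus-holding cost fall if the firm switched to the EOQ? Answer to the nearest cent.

EOQ = √(2DS/H) = √(2 × 11,000 × 66.5 / 2.82) ≈ 720.27.
Cost at Q* = (D/Q*)S + (Q*/2)H = √(2DSH) ≈ €2,031.17.
Cost at Q = 2,500: (11,000/2,500)×66.5 + (2,500/2)×2.82 = €292.60 + €3,525.00 = €3,817.60.
Excess = €3,817.60 − €2,031.17 = €1,786.43.

Extra cost ≈ €1,786.43 per year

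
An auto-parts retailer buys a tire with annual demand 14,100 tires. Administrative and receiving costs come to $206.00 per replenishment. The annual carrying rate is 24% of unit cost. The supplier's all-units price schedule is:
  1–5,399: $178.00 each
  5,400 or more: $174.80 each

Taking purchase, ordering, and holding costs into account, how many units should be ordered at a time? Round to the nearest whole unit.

Q* ≈ 369 tires

Holding cost per unit per year at price C is H = 0.24·C.
Evaluate total cost at each tier's feasible EOQ or, if the EOQ is below the tier, at the tier's minimum quantity.
EOQ at $178.00 = 368.8 (feasible in tier 1): TC = 14,100×$178.00 + (14,100/368.8)×206 + (368.8/2)×0.24×$178.00 = $2,525,553.38.
EOQ at $174.80 = 372.1 < 5400, so use break Q=5400: TC = 14,100×$174.80 + (14,100/5400.0)×206 + (5400.0/2)×0.24×$174.80 = $2,578,488.29.
Lowest total cost is $2,525,553.38 at Q = 368.8.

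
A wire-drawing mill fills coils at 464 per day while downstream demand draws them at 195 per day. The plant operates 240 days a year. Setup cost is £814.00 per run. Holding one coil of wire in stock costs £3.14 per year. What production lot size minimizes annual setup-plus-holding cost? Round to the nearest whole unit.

Annual demand D = 195 × 240 = 46,800.
Production build-up factor (1 − d/p) = 1 − 195/464 = 0.5797.
Q* = √(2DS / (H(1 − d/p))) = √(2 × 46,800 × 814 / (3.14 × 0.5797)).
= √(76,190,400 / 1.8204) ≈ 6469.462.

Q* ≈ 6,469 coils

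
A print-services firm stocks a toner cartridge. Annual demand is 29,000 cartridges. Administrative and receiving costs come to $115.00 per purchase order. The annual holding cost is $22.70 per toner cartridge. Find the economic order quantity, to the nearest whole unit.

Q* ≈ 542 cartridges

EOQ = √(2DS / H) = √(2 × 29,000 × 115 / 22.7).
= √(6,670,000 / 22.7) = √293,832.5991 ≈ 542.063.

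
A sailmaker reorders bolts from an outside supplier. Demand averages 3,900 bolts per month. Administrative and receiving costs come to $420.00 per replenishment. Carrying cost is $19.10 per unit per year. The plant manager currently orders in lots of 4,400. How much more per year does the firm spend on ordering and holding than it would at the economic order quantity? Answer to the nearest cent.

Extra cost ≈ $19,085.46 per year

Annual demand D = 3,900 × 12 = 46,800.
EOQ = √(2DS/H) = √(2 × 46,800 × 420 / 19.1) ≈ 1434.65.
Cost at Q* = (D/Q*)S + (Q*/2)H = √(2DSH) ≈ $27,401.81.
Cost at Q = 4,400: (46,800/4,400)×420 + (4,400/2)×19.1 = $4,467.27 + $42,020.00 = $46,487.27.
Excess = $46,487.27 − $27,401.81 = $19,085.46.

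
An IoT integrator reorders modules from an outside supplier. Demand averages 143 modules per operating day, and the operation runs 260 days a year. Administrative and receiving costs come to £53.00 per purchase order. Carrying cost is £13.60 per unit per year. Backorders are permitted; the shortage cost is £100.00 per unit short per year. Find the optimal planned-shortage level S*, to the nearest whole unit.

Annual demand D = 143 × 260 = 37,180.
With planned backorders, Q* = √(2DS/H) · √((H+B)/B).
√(2DS/H) = √(2 × 37,180 × 53 / 13.6) = 538.317.
√((H+B)/B) = √((13.6+100)/100) = 1.0658.
Q* ≈ 573.756.
S* = Q* · H/(H+B) = 573.756 × 13.6/113.6 ≈ 68.689.

S* ≈ 69 modules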